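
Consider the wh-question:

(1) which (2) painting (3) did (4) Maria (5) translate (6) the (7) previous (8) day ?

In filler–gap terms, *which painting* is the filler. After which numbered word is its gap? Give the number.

Underlying clause: Maria did translate which painting the previous day.
The filler 'which painting' is interpreted as the direct object of 'translate'. Fronting leaves a gap immediately after 'translate':
Which painting did Maria translate ___ the previous day?
'translate' is word 5.

5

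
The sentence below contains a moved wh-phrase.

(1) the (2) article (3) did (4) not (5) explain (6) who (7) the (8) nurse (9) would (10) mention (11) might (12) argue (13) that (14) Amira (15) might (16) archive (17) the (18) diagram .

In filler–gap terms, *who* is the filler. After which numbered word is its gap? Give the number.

Before movement: The nurse would mention who might argue that Amira might archive the diagram.
'who' functions as the subject of the clause embedded under 'mention'. Fronting leaves a gap immediately after 'mention':
The article did not explain who the nurse would mention ___ might argue that Amira might archive the diagram.
'mention' is word 10.

10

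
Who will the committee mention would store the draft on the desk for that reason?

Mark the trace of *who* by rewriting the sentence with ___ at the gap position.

Underlying clause: The committee will mention who would store the draft on the desk for that reason.
'who' functions as the subject of the clause embedded under 'mention'. The gap is right after 'mention'.

Who will the committee mention ___ would store the draft on the desk for that reason?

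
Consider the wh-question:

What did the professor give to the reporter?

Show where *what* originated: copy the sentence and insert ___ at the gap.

What did the professor give ___ to the reporter?

In situ: The professor did give what to the reporter.
The filler 'what' is interpreted as the direct object of 'give'. The gap is right after 'give'.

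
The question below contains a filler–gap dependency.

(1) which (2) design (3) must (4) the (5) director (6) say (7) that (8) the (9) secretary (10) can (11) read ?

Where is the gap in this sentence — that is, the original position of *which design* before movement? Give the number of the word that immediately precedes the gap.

Before movement: The director must say that the secretary can read which design.
'which design' functions as the direct object of 'read'. Wh-movement fronts it, leaving a gap right after 'read':
Which design must the director say that the secretary can read ___?
'read' is word 11.

11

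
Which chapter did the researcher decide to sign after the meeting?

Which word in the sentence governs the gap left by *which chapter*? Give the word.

Before movement: The researcher did decide to sign which chapter after the meeting.
'which chapter' is the direct object of 'sign'. Wh-movement fronts it, leaving a gap right after 'sign':
Which chapter did the researcher decide to sign ___ after the meeting?

sign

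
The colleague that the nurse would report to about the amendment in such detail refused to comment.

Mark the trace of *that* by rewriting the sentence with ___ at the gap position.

The colleague that the nurse would report to ___ about the amendment in such detail refused to comment.

'that' is the object of the preposition 'to'. The gap is right after 'to'.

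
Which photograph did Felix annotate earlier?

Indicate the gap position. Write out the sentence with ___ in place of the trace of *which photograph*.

Which photograph did Felix annotate ___ earlier?

Pre-movement form: Felix did annotate which photograph earlier.
'which photograph' is the direct object of 'annotate'. The gap is right after 'annotate'.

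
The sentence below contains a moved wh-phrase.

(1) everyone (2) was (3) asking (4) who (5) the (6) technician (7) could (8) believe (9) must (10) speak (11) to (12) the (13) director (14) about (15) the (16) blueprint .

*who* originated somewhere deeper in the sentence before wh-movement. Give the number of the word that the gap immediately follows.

Underlying clause: The technician could believe who must speak to the director about the blueprint.
'who' is the subject of the clause embedded under 'believe'. It moves to the left edge, and the trace sits right after 'believe':
Everyone was asking who the technician could believe ___ must speak to the director about the blueprint.
'believe' is word 8.

8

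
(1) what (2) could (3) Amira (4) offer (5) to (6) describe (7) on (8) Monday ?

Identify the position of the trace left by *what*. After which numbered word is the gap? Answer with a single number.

6

In situ: Amira could offer to describe what on Monday.
'what' is the direct object of 'describe'. Fronting leaves a gap immediately after 'describe':
What could Amira offer to describe ___ on Monday?
'describe' is word 6.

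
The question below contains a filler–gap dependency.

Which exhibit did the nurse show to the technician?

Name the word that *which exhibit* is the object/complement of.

Underlying clause: The nurse did show which exhibit to the technician.
The filler 'which exhibit' is interpreted as the direct object of 'show'. It moves to the left edge, and the trace sits right after 'show':
Which exhibit did the nurse show ___ to the technician?

show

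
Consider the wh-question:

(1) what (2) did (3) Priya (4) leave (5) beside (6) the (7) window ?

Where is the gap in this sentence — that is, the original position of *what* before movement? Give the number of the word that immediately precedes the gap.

In situ: Priya did leave what beside the window.
'what' is the direct object of 'leave'. Wh-movement fronts it, leaving a gap right after 'leave':
What did Priya leave ___ beside the window?
'leave' is word 4.

4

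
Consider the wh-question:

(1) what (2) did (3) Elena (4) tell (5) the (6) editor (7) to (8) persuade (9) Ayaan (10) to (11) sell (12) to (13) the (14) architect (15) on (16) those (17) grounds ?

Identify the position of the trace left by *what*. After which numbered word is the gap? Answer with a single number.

Pre-movement form: Elena did tell the editor to persuade Ayaan to sell what to the architect on those grounds.
'what' functions as the direct object of 'sell'. It moves to the left edge, and the trace sits right after 'sell':
What did Elena tell the editor to persuade Ayaan to sell ___ to the architect on those grounds?
'sell' is word 11.

11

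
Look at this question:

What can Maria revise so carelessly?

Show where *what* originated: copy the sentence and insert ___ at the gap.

Underlying clause: Maria can revise what so carelessly.
'what' is the direct object of 'revise'. The gap is right after 'revise'.

What can Maria revise ___ so carelessly?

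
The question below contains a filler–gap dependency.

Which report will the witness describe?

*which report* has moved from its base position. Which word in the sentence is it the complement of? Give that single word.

describe

Pre-movement form: The witness will describe which report.
'which report' functions as the direct object of 'describe'. Wh-movement fronts it, leaving a gap right after 'describe':
Which report will the witness describe ___?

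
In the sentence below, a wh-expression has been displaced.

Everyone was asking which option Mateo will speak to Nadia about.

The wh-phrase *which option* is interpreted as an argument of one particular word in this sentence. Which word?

Pre-movement form: Mateo will speak to Nadia about which option.
'which option' is the object of the preposition 'about'. It moves to the left edge, and the trace sits right after 'about':
Everyone was asking which option Mateo will speak to Nadia about ___.

about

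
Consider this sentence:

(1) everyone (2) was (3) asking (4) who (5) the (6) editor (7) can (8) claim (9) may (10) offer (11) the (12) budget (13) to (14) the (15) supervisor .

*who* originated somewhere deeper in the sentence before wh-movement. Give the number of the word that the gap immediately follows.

8

Pre-movement form: The editor can claim who may offer the budget to the supervisor.
The filler 'who' is interpreted as the subject of the clause embedded under 'claim'. Fronting leaves a gap immediately after 'claim':
Everyone was asking who the editor can claim ___ may offer the budget to the supervisor.
'claim' is word 8.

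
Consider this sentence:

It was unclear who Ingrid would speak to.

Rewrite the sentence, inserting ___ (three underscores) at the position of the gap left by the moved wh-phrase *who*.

It was unclear who Ingrid would speak to ___.

Underlying clause: Ingrid would speak to who.
The filler 'who' is interpreted as the object of the preposition 'to'. The gap is right after 'to'.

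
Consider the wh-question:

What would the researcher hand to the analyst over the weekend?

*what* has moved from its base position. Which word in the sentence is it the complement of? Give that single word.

hand

In situ: The researcher would hand what to the analyst over the weekend.
'what' is the direct object of 'hand'. Wh-movement fronts it, leaving a gap right after 'hand':
What would the researcher hand ___ to the analyst over the weekend?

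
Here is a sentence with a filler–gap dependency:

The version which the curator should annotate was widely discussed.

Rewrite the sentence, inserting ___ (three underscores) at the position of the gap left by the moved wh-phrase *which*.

'which' functions as the direct object of 'annotate'. The gap is right after 'annotate'.

The version which the curator should annotate ___ was widely discussed.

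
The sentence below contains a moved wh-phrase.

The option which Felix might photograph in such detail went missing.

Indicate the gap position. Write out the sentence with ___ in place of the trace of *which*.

The option which Felix might photograph ___ in such detail went missing.

'which' functions as the direct object of 'photograph'. The gap is right after 'photograph'.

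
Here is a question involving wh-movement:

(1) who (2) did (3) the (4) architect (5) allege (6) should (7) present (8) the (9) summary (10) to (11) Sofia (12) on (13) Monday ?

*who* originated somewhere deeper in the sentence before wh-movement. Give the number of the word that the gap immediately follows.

In situ: The architect did allege who should present the summary to Sofia on Monday.
'who' functions as the subject of the clause embedded under 'allege'. Wh-movement fronts it, leaving a gap right after 'allege':
Who did the architect allege ___ should present the summary to Sofia on Monday?
'allege' is word 5.

5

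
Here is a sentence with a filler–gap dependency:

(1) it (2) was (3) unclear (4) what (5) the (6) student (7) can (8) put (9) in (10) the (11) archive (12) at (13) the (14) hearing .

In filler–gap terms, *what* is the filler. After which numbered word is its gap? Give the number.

8

In situ: The student can put what in the archive at the hearing.
The filler 'what' is interpreted as the direct object of 'put'. Fronting leaves a gap immediately after 'put':
It was unclear what the student can put ___ in the archive at the hearing.
'put' is word 8.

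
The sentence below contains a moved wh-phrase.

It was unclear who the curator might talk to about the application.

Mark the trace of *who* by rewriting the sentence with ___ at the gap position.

In situ: The curator might talk to who about the application.
'who' functions as the object of the preposition 'to'. The gap is right after 'to'.

It was unclear who the curator might talk to ___ about the application.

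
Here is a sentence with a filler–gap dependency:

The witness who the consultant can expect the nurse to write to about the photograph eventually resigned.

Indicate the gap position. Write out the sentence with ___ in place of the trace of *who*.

The witness who the consultant can expect the nurse to write to ___ about the photograph eventually resigned.

The filler 'who' is interpreted as the object of the preposition 'to'. The gap is right after 'to'.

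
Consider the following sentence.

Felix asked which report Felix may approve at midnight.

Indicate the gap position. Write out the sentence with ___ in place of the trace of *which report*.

Felix asked which report Felix may approve ___ at midnight.

Underlying clause: Felix may approve which report at midnight.
'which report' is the direct object of 'approve'. The gap is right after 'approve'.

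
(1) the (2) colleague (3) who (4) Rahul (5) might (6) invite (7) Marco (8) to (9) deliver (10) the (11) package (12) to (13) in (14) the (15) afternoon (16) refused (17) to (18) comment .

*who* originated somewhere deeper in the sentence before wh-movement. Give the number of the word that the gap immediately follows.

'who' is the object of the preposition 'to' (recipient of 'deliver'). Wh-movement fronts it, leaving a gap right after 'to':
The colleague who Rahul might invite Marco to deliver the package to ___ in the afternoon refused to comment.
'to' is word 12.

12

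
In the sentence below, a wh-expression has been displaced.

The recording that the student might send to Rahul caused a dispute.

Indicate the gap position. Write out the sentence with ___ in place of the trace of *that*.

The filler 'that' is interpreted as the direct object of 'send'. The gap is right after 'send'.

The recording that the student might send ___ to Rahul caused a dispute.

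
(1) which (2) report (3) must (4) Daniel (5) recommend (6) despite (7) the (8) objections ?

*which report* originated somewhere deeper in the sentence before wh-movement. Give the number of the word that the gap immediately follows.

Before movement: Daniel must recommend which report despite the objections.
'which report' functions as the direct object of 'recommend'. It moves to the left edge, and the trace sits right after 'recommend':
Which report must Daniel recommend ___ despite the objections?
'recommend' is word 5.

5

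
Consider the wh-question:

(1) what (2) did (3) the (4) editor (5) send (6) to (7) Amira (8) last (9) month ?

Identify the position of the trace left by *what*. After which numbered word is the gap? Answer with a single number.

5

Before movement: The editor did send what to Amira last month.
'what' functions as the direct object of 'send'. Fronting leaves a gap immediately after 'send':
What did the editor send ___ to Amira last month?
'send' is word 5.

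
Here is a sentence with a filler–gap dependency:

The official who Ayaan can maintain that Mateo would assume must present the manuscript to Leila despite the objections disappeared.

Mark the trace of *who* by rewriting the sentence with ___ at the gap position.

The official who Ayaan can maintain that Mateo would assume ___ must present the manuscript to Leila despite the objections disappeared.

The filler 'who' is interpreted as the subject of the clause embedded under 'assume'. The gap is right after 'assume'.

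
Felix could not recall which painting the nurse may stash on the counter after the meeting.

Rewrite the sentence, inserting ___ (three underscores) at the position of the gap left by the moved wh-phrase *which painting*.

Underlying clause: The nurse may stash which painting on the counter after the meeting.
The filler 'which painting' is interpreted as the direct object of 'stash'. The gap is right after 'stash'.

Felix could not recall which painting the nurse may stash ___ on the counter after the meeting.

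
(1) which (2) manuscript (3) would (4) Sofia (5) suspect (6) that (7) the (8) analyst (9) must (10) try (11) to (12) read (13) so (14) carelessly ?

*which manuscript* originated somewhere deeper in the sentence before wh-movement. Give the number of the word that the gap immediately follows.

12

In situ: Sofia would suspect that the analyst must try to read which manuscript so carelessly.
The filler 'which manuscript' is interpreted as the direct object of 'read'. Wh-movement fronts it, leaving a gap right after 'read':
Which manuscript would Sofia suspect that the analyst must try to read ___ so carelessly?
'read' is word 12.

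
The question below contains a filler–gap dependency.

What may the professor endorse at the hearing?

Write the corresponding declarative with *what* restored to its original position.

The professor may endorse what at the hearing.

'what' is the direct object of 'endorse'. It moves to the left edge, and the trace sits right after 'endorse':
What may the professor endorse ___ at the hearing?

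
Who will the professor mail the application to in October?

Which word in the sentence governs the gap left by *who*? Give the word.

Pre-movement form: The professor will mail the application to who in October.
'who' is the object of the preposition 'to' (recipient of 'mail'). It moves to the left edge, and the trace sits right after 'to':
Who will the professor mail the application to ___ in October?

to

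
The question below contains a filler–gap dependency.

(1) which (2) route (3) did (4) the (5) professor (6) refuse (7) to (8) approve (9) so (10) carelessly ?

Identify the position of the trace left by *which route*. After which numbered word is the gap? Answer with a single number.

Pre-movement form: The professor did refuse to approve which route so carelessly.
'which route' functions as the direct object of 'approve'. Wh-movement fronts it, leaving a gap right after 'approve':
Which route did the professor refuse to approve ___ so carelessly?
'approve' is word 8.

8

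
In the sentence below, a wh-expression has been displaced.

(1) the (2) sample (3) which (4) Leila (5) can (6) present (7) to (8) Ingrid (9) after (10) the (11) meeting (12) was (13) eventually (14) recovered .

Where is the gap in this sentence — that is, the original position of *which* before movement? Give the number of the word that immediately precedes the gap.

6

'which' functions as the direct object of 'present'. Wh-movement fronts it, leaving a gap right after 'present':
The sample which Leila can present ___ to Ingrid after the meeting was eventually recovered.
'present' is word 6.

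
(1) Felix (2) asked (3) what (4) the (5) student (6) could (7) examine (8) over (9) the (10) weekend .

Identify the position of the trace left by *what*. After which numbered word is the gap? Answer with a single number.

7

Underlying clause: The student could examine what over the weekend.
The filler 'what' is interpreted as the direct object of 'examine'. It moves to the left edge, and the trace sits right after 'examine':
Felix asked what the student could examine ___ over the weekend.
'examine' is word 7.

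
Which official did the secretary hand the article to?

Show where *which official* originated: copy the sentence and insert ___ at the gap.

Which official did the secretary hand the article to ___?

Underlying clause: The secretary did hand the article to which official.
'which official' is the object of the preposition 'to' (recipient of 'hand'). The gap is right after 'to'.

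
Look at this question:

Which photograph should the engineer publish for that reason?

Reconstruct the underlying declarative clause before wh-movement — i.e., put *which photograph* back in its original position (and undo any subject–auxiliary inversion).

The engineer should publish which photograph for that reason.

'which photograph' functions as the direct object of 'publish'. Wh-movement fronts it, leaving a gap right after 'publish':
Which photograph should the engineer publish ___ for that reason?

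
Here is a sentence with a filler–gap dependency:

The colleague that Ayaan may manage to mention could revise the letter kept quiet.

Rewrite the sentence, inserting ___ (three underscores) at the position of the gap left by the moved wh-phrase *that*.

'that' is the subject of the clause embedded under 'mention'. The gap is right after 'mention'.

The colleague that Ayaan may manage to mention ___ could revise the letter kept quiet.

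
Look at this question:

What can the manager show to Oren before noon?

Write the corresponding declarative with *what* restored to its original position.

The filler 'what' is interpreted as the direct object of 'show'. Fronting leaves a gap immediately after 'show':
What can the manager show ___ to Oren before noon?

The manager can show what to Oren before noon.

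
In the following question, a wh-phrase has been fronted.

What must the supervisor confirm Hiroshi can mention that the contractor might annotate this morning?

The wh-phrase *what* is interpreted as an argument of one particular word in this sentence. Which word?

annotate

Pre-movement form: The supervisor must confirm Hiroshi can mention that the contractor might annotate what this morning.
The filler 'what' is interpreted as the direct object of 'annotate'. It moves to the left edge, and the trace sits right after 'annotate':
What must the supervisor confirm Hiroshi can mention that the contractor might annotate ___ this morning?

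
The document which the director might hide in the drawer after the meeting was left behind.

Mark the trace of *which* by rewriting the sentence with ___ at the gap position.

'which' is the direct object of 'hide'. The gap is right after 'hide'.

The document which the director might hide ___ in the drawer after the meeting was left behind.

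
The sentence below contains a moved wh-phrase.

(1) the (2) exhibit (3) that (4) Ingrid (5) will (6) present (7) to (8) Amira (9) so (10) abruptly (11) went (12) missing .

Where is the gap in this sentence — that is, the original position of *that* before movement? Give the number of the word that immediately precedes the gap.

'that' functions as the direct object of 'present'. It moves to the left edge, and the trace sits right after 'present':
The exhibit that Ingrid will present ___ to Amira so abruptly went missing.
'present' is word 6.

6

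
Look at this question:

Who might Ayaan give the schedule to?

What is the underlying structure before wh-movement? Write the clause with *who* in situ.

Ayaan might give the schedule to who.

'who' functions as the object of the preposition 'to' (recipient of 'give'). Wh-movement fronts it, leaving a gap right after 'to':
Who might Ayaan give the schedule to ___?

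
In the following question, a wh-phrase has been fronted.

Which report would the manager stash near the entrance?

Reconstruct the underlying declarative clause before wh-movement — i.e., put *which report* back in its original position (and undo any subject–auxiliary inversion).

The manager would stash which report near the entrance.

'which report' functions as the direct object of 'stash'. Fronting leaves a gap immediately after 'stash':
Which report would the manager stash ___ near the entrance?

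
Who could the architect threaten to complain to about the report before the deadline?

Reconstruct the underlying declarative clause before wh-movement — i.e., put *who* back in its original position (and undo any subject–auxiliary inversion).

The architect could threaten to complain to who about the report before the deadline.

'who' functions as the object of the preposition 'to'. It moves to the left edge, and the trace sits right after 'to':
Who could the architect threaten to complain to ___ about the report before the deadline?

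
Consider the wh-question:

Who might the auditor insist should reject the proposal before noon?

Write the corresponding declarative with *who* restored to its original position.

'who' is the subject of the clause embedded under 'insist'. Fronting leaves a gap immediately after 'insist':
Who might the auditor insist ___ should reject the proposal before noon?

The auditor might insist who should reject the proposal before noon.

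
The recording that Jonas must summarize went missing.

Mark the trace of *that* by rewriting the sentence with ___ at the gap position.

The recording that Jonas must summarize ___ went missing.

'that' functions as the direct object of 'summarize'. The gap is right after 'summarize'.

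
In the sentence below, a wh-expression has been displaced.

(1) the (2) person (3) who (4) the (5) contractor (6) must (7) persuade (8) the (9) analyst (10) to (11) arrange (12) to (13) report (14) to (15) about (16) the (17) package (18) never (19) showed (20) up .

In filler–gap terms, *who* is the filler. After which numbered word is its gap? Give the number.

14

'who' is the object of the preposition 'to'. Wh-movement fronts it, leaving a gap right after 'to':
The person who the contractor must persuade the analyst to arrange to report to ___ about the package never showed up.
'to' is word 14.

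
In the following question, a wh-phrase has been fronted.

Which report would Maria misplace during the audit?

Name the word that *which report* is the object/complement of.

Underlying clause: Maria would misplace which report during the audit.
'which report' is the direct object of 'misplace'. Wh-movement fronts it, leaving a gap right after 'misplace':
Which report would Maria misplace ___ during the audit?

misplace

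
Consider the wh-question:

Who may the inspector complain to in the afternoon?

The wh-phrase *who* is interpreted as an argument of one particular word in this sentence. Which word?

to

Pre-movement form: The inspector may complain to who in the afternoon.
'who' functions as the object of the preposition 'to'. Fronting leaves a gap immediately after 'to':
Who may the inspector complain to ___ in the afternoon?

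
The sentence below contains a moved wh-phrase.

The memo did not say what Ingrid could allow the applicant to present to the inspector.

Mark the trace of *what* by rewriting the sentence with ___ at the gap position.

The memo did not say what Ingrid could allow the applicant to present ___ to the inspector.

Before movement: Ingrid could allow the applicant to present what to the inspector.
'what' functions as the direct object of 'present'. The gap is right after 'present'.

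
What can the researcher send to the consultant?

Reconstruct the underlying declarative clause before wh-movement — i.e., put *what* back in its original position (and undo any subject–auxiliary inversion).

'what' is the direct object of 'send'. Wh-movement fronts it, leaving a gap right after 'send':
What can the researcher send ___ to the consultant?

The researcher can send what to the consultant.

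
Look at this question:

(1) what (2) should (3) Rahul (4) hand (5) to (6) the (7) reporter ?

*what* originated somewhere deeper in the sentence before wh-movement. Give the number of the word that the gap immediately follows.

In situ: Rahul should hand what to the reporter.
The filler 'what' is interpreted as the direct object of 'hand'. Wh-movement fronts it, leaving a gap right after 'hand':
What should Rahul hand ___ to the reporter?
'hand' is word 4.

4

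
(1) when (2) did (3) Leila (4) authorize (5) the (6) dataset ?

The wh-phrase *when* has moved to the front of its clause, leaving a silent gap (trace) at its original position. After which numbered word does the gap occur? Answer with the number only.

Before movement: Leila did authorize the dataset when.
'when' is the temporal adjunct. Fronting leaves a gap immediately after 'dataset':
When did Leila authorize the dataset ___?
'dataset' is word 6.

6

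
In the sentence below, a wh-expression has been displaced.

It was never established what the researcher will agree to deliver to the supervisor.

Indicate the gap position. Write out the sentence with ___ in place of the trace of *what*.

It was never established what the researcher will agree to deliver ___ to the supervisor.

In situ: The researcher will agree to deliver what to the supervisor.
'what' functions as the direct object of 'deliver'. The gap is right after 'deliver'.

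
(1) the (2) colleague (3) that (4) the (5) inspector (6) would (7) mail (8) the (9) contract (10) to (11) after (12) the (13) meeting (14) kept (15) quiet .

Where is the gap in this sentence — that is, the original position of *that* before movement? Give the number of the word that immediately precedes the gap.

10

The filler 'that' is interpreted as the object of the preposition 'to' (recipient of 'mail'). It moves to the left edge, and the trace sits right after 'to':
The colleague that the inspector would mail the contract to ___ after the meeting kept quiet.
'to' is word 10.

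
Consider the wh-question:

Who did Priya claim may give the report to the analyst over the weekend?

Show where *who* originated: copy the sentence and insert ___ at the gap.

Who did Priya claim ___ may give the report to the analyst over the weekend?

In situ: Priya did claim who may give the report to the analyst over the weekend.
'who' is the subject of the clause embedded under 'claim'. The gap is right after 'claim'.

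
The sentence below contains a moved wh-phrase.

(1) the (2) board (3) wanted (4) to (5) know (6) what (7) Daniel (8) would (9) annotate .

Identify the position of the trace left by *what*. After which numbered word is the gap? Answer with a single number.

9

Pre-movement form: Daniel would annotate what.
'what' is the direct object of 'annotate'. It moves to the left edge, and the trace sits right after 'annotate':
The board wanted to know what Daniel would annotate ___.
'annotate' is word 9.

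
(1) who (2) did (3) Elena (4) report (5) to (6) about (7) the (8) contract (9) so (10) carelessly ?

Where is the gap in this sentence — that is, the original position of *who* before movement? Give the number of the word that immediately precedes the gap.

In situ: Elena did report to who about the contract so carelessly.
'who' is the object of the preposition 'to'. Wh-movement fronts it, leaving a gap right after 'to':
Who did Elena report to ___ about the contract so carelessly?
'to' is word 5.

5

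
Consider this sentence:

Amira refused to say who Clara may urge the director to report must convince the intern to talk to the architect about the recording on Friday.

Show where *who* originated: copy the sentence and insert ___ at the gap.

Underlying clause: Clara may urge the director to report who must convince the intern to talk to the architect about the recording on Friday.
The filler 'who' is interpreted as the subject of the clause embedded under 'report'. The gap is right after 'report'.

Amira refused to say who Clara may urge the director to report ___ must convince the intern to talk to the architect about the recording on Friday.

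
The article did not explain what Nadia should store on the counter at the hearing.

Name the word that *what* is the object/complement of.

Pre-movement form: Nadia should store what on the counter at the hearing.
'what' functions as the direct object of 'store'. Wh-movement fronts it, leaving a gap right after 'store':
The article did not explain what Nadia should store ___ on the counter at the hearing.

store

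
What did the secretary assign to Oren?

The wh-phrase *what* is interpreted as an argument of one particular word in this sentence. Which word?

assign

Before movement: The secretary did assign what to Oren.
The filler 'what' is interpreted as the direct object of 'assign'. It moves to the left edge, and the trace sits right after 'assign':
What did the secretary assign ___ to Oren?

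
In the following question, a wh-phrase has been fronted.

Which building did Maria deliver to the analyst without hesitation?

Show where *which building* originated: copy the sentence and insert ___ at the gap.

Which building did Maria deliver ___ to the analyst without hesitation?

In situ: Maria did deliver which building to the analyst without hesitation.
'which building' is the direct object of 'deliver'. The gap is right after 'deliver'.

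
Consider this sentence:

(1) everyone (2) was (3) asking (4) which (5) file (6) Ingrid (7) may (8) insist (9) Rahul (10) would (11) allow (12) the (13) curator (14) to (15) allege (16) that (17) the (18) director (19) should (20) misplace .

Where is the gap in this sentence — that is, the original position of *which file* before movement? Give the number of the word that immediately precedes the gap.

Underlying clause: Ingrid may insist Rahul would allow the curator to allege that the director should misplace which file.
The filler 'which file' is interpreted as the direct object of 'misplace'. Fronting leaves a gap immediately after 'misplace':
Everyone was asking which file Ingrid may insist Rahul would allow the curator to allege that the director should misplace ___.
'misplace' is word 20.

20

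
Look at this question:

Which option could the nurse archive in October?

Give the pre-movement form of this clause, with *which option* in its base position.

'which option' is the direct object of 'archive'. Wh-movement fronts it, leaving a gap right after 'archive':
Which option could the nurse archive ___ in October?

The nurse could archive which option in October.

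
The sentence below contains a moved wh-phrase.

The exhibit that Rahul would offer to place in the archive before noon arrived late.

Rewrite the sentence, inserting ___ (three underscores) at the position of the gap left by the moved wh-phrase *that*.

'that' is the direct object of 'place'. The gap is right after 'place'.

The exhibit that Rahul would offer to place ___ in the archive before noon arrived late.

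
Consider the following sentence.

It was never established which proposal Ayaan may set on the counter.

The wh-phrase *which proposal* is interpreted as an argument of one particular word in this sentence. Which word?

Underlying clause: Ayaan may set which proposal on the counter.
The filler 'which proposal' is interpreted as the direct object of 'set'. It moves to the left edge, and the trace sits right after 'set':
It was never established which proposal Ayaan may set ___ on the counter.

set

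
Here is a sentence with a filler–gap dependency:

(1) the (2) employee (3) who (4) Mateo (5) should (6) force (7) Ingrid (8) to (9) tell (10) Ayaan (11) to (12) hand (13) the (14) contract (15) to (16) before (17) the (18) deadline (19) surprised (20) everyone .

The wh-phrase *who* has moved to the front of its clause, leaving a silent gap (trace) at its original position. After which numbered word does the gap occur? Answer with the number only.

15

The filler 'who' is interpreted as the object of the preposition 'to' (recipient of 'hand'). Fronting leaves a gap immediately after 'to':
The employee who Mateo should force Ingrid to tell Ayaan to hand the contract to ___ before the deadline surprised everyone.
'to' is word 15.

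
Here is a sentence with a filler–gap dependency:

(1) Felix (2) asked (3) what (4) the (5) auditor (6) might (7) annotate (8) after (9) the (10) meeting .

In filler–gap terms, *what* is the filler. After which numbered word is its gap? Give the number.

Before movement: The auditor might annotate what after the meeting.
'what' is the direct object of 'annotate'. Wh-movement fronts it, leaving a gap right after 'annotate':
Felix asked what the auditor might annotate ___ after the meeting.
'annotate' is word 7.

7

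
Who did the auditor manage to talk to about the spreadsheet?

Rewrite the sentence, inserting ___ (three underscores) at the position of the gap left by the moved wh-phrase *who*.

In situ: The auditor did manage to talk to who about the spreadsheet.
The filler 'who' is interpreted as the object of the preposition 'to'. The gap is right after 'to'.

Who did the auditor manage to talk to ___ about the spreadsheet?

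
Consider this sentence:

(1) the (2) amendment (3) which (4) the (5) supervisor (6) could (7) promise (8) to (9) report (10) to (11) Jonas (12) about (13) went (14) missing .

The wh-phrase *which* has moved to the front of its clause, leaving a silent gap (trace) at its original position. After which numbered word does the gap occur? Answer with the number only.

12

'which' is the object of the preposition 'about'. Wh-movement fronts it, leaving a gap right after 'about':
The amendment which the supervisor could promise to report to Jonas about ___ went missing.
'about' is word 12.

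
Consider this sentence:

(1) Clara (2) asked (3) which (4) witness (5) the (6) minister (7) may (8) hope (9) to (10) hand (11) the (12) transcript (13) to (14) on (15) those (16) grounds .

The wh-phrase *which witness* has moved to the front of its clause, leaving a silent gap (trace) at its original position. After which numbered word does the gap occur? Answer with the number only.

In situ: The minister may hope to hand the transcript to which witness on those grounds.
The filler 'which witness' is interpreted as the object of the preposition 'to' (recipient of 'hand'). It moves to the left edge, and the trace sits right after 'to':
Clara asked which witness the minister may hope to hand the transcript to ___ on those grounds.
'to' is word 13.

13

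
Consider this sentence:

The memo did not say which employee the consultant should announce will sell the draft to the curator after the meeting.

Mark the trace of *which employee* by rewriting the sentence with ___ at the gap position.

The memo did not say which employee the consultant should announce ___ will sell the draft to the curator after the meeting.

In situ: The consultant should announce which employee will sell the draft to the curator after the meeting.
'which employee' is the subject of the clause embedded under 'announce'. The gap is right after 'announce'.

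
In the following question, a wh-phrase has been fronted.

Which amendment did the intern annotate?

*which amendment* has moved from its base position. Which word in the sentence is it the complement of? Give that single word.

annotate

Before movement: The intern did annotate which amendment.
'which amendment' is the direct object of 'annotate'. Fronting leaves a gap immediately after 'annotate':
Which amendment did the intern annotate ___?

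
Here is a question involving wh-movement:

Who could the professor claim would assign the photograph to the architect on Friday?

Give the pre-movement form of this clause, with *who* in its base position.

The professor could claim who would assign the photograph to the architect on Friday.

'who' functions as the subject of the clause embedded under 'claim'. Wh-movement fronts it, leaving a gap right after 'claim':
Who could the professor claim ___ would assign the photograph to the architect on Friday?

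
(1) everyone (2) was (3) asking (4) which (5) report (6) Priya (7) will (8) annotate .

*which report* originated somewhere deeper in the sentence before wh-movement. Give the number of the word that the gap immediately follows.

8

Pre-movement form: Priya will annotate which report.
'which report' is the direct object of 'annotate'. It moves to the left edge, and the trace sits right after 'annotate':
Everyone was asking which report Priya will annotate ___.
'annotate' is word 8.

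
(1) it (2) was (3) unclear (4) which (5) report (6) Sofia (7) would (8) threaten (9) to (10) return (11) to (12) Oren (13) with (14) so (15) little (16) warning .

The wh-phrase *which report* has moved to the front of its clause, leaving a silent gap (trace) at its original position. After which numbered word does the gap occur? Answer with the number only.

10

In situ: Sofia would threaten to return which report to Oren with so little warning.
'which report' is the direct object of 'return'. Wh-movement fronts it, leaving a gap right after 'return':
It was unclear which report Sofia would threaten to return ___ to Oren with so little warning.
'return' is word 10.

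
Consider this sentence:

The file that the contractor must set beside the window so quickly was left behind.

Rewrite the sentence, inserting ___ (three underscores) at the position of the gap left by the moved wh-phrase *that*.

The file that the contractor must set ___ beside the window so quickly was left behind.

'that' functions as the direct object of 'set'. The gap is right after 'set'.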